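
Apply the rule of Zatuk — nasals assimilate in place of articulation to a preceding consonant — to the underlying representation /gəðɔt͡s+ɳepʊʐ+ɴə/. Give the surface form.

/ɳ/ is a voiced retroflex nasal. The preceding trigger /t͡s/ is alveolar, so /ɳ/ must become alveolar as well.
A voiced alveolar nasal is [n], so the surface segment is [n].
At the second juncture, /ɴ/ likewise becomes [ɳ] adjacent to /ʐ/.

[gəðɔt͡snepʊʐɳə]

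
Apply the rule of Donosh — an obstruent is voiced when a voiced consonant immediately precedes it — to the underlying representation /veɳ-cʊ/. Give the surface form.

/c/ is a voiceless palatal stop. The preceding trigger /ɳ/ is voiced, so /c/ must become voiced as well.
Changing only its voicing to voiced gives [ɟ] — the voiced palatal stop.

[veɳɟʊ]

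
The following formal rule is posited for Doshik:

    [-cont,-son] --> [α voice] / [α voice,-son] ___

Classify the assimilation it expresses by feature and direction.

progressive voicing assimilation

The rule copies [voice] from the environment onto the target, so the assimilating feature is voicing.
Since the environment is written before the underscore, the trigger precedes the target; the direction is progressive.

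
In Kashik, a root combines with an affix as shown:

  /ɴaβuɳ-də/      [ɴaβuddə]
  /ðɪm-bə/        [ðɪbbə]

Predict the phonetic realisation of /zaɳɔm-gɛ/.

[zaɳɔggɛ]

The data show regressive total assimilation (/ɳ/ → [d] before /d/; /m/ → [b] before /b/): in every case the target segment becomes identical to its following neighbour, copying more than a single feature.
/m/ is the segment targeted by the rule; it sits immediately before /g/, so it assimilates completely and surfaces as [g].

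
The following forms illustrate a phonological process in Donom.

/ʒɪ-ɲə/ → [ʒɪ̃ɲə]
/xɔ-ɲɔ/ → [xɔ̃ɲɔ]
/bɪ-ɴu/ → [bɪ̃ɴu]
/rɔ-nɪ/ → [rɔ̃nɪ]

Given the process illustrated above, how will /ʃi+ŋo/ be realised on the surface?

The data show regressive nasality assimilation (vowel nasalisation): /ɪ/ → [ɪ̃] before /ɲ/; /ɔ/ → [ɔ̃] before /ɲ/; /ɪ/ → [ɪ̃] before /ɴ/; /ɔ/ → [ɔ̃] before /n/ — a vowel is nasalised by an immediately following nasal consonant.
/i/ sits next to the nasal /ŋ/ and is therefore nasalised to [ĩ].

[ʃĩŋo]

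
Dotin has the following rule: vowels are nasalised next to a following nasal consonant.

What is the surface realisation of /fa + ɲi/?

[fãɲi]

The vowel /a/ is adjacent to the following nasal /ɲ/, so it acquires [+nasal] and surfaces as [ã].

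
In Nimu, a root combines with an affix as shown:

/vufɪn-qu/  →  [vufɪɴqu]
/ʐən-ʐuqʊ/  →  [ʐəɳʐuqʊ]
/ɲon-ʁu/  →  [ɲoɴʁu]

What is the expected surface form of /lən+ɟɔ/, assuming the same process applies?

The data show regressive place assimilation: /n/ → [ɴ] before /q/; /n/ → [ɳ] before /ʐ/; /n/ → [ɴ] before /ʁ/. In each pair only place changes, matching the following consonant, while manner and voice stay constant.
The rule targets /n/ (voiced alveolar nasal), which sits before the trigger /ɟ/ (palatal).
Changing only its place to palatal gives [ɲ] — the voiced palatal nasal.

[ləɲɟɔ]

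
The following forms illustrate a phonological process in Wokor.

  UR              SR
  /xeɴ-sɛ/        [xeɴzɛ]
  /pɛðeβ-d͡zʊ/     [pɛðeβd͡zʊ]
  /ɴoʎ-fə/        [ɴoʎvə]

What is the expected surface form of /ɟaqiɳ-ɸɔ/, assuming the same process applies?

The data show progressive voicing assimilation: /s/ → [z] after /ɴ/; /f/ → [v] after /ʎ/. In each pair only voicing changes, matching the preceding consonant, while place and manner stay constant.
Nothing changes in [pɛðeβd͡zʊ]: there the adjacent consonants already agree in voicing (/d͡z/ and /β/ are both voiced), so this form is consistent with the same rule.
/ɸ/ is a voiceless bilabial fricative. The preceding trigger /ɳ/ is voiced, so /ɸ/ must become voiced as well.
The voiced bilabial fricative is [β], so /ɸ/ → [β].

[ɟaqiɳβɔ]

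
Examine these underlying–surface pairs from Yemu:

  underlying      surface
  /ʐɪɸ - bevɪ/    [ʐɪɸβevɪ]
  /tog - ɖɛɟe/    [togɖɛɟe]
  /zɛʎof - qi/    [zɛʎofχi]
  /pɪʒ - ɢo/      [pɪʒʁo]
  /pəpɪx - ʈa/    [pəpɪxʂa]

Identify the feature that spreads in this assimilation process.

Underlying /b/ is realised as [β] next to /ɸ/; /ɸ/ itself does not change.
The change stop → fricative matches the manner of the preceding /ɸ/, identifying this as manner assimilation.
Checking the remaining alternations: /q/ → [χ] after /f/ (stop → fricative, matching a fricative); /ɢ/ → [ʁ] after /ʒ/ (stop → fricative, matching a fricative); /ʈ/ → [ʂ] after /x/ (stop → fricative, matching a fricative) — only manner changes, and always toward the preceding segment.
No alternation appears in [togɖɛɟe]: there the adjacent consonants already agree in manner (/ɖ/ and /g/ are both stops), so this form is consistent with the same rule.

manner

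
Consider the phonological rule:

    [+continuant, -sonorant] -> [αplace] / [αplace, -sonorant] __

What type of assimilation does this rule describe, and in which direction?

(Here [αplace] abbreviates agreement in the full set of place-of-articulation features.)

The rule copies the place features (abbreviated [place]) from the environment onto the target, so the assimilating feature is place.
The conditioning segment sits to the left of the focus bar, meaning the trigger precedes the segment that changes — progressive assimilation.

progressive place assimilation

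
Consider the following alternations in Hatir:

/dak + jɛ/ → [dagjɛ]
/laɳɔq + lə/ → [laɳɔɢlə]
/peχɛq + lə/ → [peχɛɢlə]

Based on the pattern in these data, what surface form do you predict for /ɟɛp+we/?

[ɟɛbwe]

The data show regressive voicing assimilation: /k/ → [g] before /j/; /q/ → [ɢ] before /l/. In each pair only voicing changes, matching the following consonant, while place and manner stay constant.
The rule targets /p/ (voiceless bilabial stop), which sits before the trigger /w/ (voiced).
A voiced bilabial stop is [b], so the surface segment is [b].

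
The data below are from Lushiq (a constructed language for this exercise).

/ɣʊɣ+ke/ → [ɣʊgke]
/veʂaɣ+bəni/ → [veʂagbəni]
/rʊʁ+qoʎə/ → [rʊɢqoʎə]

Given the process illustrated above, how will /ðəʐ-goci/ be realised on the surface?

[ðəɖgoci]

The data show regressive manner assimilation: /ɣ/ → [g] before /k/; /ɣ/ → [g] before /b/; /ʁ/ → [ɢ] before /q/. In each pair only manner changes, matching the following consonant, while place and voice stay constant.
/ʐ/ is a voiced retroflex fricative. The following trigger /g/ is a stop, so /ʐ/ must become a stop as well.
A voiced retroflex stop is [ɖ], so the surface segment is [ɖ].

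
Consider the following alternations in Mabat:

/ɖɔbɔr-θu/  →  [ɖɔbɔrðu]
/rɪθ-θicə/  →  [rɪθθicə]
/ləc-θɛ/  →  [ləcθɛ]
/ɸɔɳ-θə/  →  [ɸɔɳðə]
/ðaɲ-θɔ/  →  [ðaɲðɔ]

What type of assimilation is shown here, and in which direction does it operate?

The segment that alternates is /θ/, which surfaces as [ð] when adjacent to /r/.
The change voiceless → voiced matches the voicing of the preceding /r/, identifying this as voicing assimilation.
Place and manner are unchanged, so the assimilation is partial, not total.
The other alternating forms pattern the same way: /θ/ → [ð] after /ɳ/ (voiceless → voiced, matching voiced); /θ/ → [ð] after /ɲ/ (voiceless → voiced, matching voiced) — only voicing changes, and always toward the preceding segment.
Nothing changes in [rɪθθicə], [ləcθɛ]: there the adjacent consonants already agree in voicing (/θ/ and /θ/ are both voiceless; /θ/ and /c/ are both voiceless), so these forms are consistent with the same rule.
Since the segment that changes follows the conditioning segment, the assimilation is progressive.

progressive voicing assimilation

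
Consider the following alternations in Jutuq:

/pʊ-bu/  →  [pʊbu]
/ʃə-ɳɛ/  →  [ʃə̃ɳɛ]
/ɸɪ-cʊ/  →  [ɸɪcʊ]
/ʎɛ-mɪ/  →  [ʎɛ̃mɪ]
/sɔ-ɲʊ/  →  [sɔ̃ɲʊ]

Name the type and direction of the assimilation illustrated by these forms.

The vowel /ə/ surfaces as nasalised [ə̃] next to the following nasal /ɳ/ — it has acquired the [+nasal] feature of its neighbour.
The other forms show the same pattern: /ɛ/ → [ɛ̃] before /m/; /ɔ/ → [ɔ̃] before /ɲ/ — each time a vowel is nasalised next to a following nasal.
No change occurs in [pʊbu], [ɸɪcʊ] because the vowel at the boundary is adjacent to an oral consonant, not a nasal (/ʊ/ next to /b/; /ɪ/ next to /c/).
Because the conditioning nasal is to the right of the vowel that changes, the process is regressive (anticipatory).

regressive nasality assimilation (vowel nasalisation)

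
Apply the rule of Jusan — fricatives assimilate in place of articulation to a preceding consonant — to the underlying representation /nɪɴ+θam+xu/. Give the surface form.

/θ/ is a voiceless dental fricative. The preceding trigger /ɴ/ is uvular, so /θ/ must become uvular as well.
The voiceless uvular fricative is [χ], so /θ/ → [χ].
At the second juncture, /x/ likewise becomes [ɸ] adjacent to /m/.

[nɪɴχamɸu]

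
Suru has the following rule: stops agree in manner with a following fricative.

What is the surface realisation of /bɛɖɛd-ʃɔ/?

The rule targets /d/ (voiced alveolar stop), which sits before the trigger /ʃ/ (fricative).
The voiced alveolar fricative is [z], so /d/ → [z].

[bɛɖɛzʃɔ]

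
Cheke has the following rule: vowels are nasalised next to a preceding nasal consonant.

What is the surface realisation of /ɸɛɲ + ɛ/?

[ɸɛɲɛ̃]

The vowel /ɛ/ is adjacent to the preceding nasal /ɲ/, so it acquires [+nasal] and surfaces as [ɛ̃].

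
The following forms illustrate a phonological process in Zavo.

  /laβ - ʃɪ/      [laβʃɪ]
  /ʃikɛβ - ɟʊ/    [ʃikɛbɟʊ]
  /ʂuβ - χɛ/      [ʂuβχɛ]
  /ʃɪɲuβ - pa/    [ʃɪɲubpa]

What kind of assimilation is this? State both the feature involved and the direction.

The segment that alternates is /β/, which surfaces as [b] when adjacent to /ɟ/.
The change fricative → stop matches the manner of the following /ɟ/, identifying this as manner assimilation.
Place and voice are unchanged, so the assimilation is partial, not total.
Checking the remaining alternation: /β/ → [b] before /p/ (fricative → stop, matching a stop) — only manner changes, and always toward the following segment.
Nothing changes in [laβʃɪ], [ʂuβχɛ]: there the adjacent consonants already agree in manner (/β/ and /ʃ/ are both fricatives; /β/ and /χ/ are both fricatives), so these forms are consistent with the same rule.
The trigger is the following segment, so the direction is regressive (anticipatory).

regressive manner assimilation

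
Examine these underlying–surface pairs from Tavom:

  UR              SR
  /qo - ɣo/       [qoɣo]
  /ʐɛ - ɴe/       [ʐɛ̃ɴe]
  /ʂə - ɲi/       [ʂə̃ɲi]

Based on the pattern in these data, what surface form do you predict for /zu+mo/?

[zũmo]

The data show regressive nasality assimilation (vowel nasalisation): /ɛ/ → [ɛ̃] before /ɴ/; /ə/ → [ə̃] before /ɲ/ — a vowel is nasalised by an immediately following nasal consonant.
No change occurs in [qoɣo] because the vowel at the boundary is adjacent to an oral consonant, not a nasal (/o/ next to /ɣ/).
The vowel /u/ is adjacent to the following nasal /m/, so it acquires [+nasal] and surfaces as [ũ].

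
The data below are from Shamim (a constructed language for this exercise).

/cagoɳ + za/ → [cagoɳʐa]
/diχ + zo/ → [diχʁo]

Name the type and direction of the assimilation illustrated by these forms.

progressive place assimilation

Comparing underlying and surface forms, /z/ → [ʐ] is the alternation; the neighbouring /ɳ/ is constant.
The change alveolar → retroflex matches the place of the preceding /ɳ/, identifying this as place assimilation.
Manner and voice are unchanged, so the assimilation is partial, not total.
Checking the remaining alternation: /z/ → [ʁ] after /χ/ (alveolar → uvular, matching uvular) — only place changes, and always toward the preceding segment.
Since the segment that changes follows the conditioning segment, the assimilation is progressive.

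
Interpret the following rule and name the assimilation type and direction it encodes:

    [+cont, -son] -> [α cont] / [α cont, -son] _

The shared variable α links the value of [cont] on the target to that of the neighbouring obstruent. [cont] distinguishes stops from fricatives — a manner-of-articulation feature — so this is manner assimilation.
Since the environment is written before the underscore, the trigger precedes the target; the direction is progressive.

progressive manner assimilation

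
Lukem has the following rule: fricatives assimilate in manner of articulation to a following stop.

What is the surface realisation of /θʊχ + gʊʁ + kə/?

[θʊqgʊɢkə]

The rule targets /χ/ (voiceless uvular fricative), which sits before the trigger /g/ (stop).
A voiceless uvular stop is [q], so the surface segment is [q].
The same rule applies at the second boundary: /ʁ/ → [ɢ] next to /k/.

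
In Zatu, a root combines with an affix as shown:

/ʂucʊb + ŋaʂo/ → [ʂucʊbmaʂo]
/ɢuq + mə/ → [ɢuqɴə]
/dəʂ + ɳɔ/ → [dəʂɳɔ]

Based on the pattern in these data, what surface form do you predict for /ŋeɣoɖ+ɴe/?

[ŋeɣoɖɳe]

The data show progressive place assimilation: /ŋ/ → [m] after /b/; /m/ → [ɴ] after /q/. In each pair only place changes, matching the preceding consonant, while manner and voice stay constant.
No alternation appears in [dəʂɳɔ]: there the adjacent consonants already agree in place (/ɳ/ and /ʂ/ are both retroflex), so this form is consistent with the same rule.
The rule targets /ɴ/ (voiced uvular nasal), which sits after the trigger /ɖ/ (retroflex).
Changing only its place to retroflex gives [ɳ] — the voiced retroflex nasal.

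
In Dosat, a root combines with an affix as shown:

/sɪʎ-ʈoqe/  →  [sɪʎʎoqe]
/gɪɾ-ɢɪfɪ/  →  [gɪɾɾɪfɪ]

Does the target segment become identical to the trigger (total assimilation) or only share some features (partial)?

total assimilation

The segment that alternates is /ʈ/, which surfaces as [ʎ] when adjacent to /ʎ/.
The output [ʎ] is identical to the trigger /ʎ/ — every feature (place, manner, voicing) has been copied — so this is total assimilation.
The remaining alternation confirms this: /ɢ/ → [ɾ] after /ɾ/ — in each case the output is a copy of the preceding consonant.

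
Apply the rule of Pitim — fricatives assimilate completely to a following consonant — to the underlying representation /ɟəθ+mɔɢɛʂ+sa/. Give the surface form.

/θ/ is the segment targeted by the rule; it sits immediately before /m/, so it assimilates completely and surfaces as [m].
At the second juncture, /ʂ/ likewise becomes [s] adjacent to /s/.

[ɟəmmɔɢɛssa]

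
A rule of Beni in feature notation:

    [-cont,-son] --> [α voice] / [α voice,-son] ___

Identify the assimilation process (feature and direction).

progressive voicing assimilation

The rule copies [voice] from the environment onto the target, so the assimilating feature is voicing.
The conditioning segment sits to the left of the focus bar, meaning the trigger precedes the segment that changes — progressive assimilation.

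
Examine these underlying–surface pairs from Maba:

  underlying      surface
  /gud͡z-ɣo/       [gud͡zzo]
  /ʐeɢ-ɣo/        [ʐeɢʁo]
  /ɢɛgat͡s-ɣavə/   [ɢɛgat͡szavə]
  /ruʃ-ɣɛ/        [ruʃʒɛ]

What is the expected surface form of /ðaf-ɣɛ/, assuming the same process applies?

The data show progressive place assimilation: /ɣ/ → [z] after /d͡z/; /ɣ/ → [ʁ] after /ɢ/; /ɣ/ → [z] after /t͡s/; /ɣ/ → [ʒ] after /ʃ/. In each pair only place changes, matching the preceding consonant, while manner and voice stay constant.
/ɣ/ is a voiced velar fricative. The preceding trigger /f/ is labiodental, so /ɣ/ must become labiodental as well.
Changing only its place to labiodental gives [v] — the voiced labiodental fricative.

[ðafvɛ]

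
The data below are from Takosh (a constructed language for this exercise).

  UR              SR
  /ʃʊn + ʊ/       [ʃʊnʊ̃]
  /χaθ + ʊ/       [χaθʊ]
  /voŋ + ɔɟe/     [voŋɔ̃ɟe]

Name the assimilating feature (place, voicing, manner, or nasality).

nasality

The vowel /ʊ/ surfaces as nasalised [ʊ̃] next to the preceding nasal /n/ — it has acquired the [+nasal] feature of its neighbour.
The other form shows the same pattern: /ɔ/ → [ɔ̃] after /ŋ/ — each time a vowel is nasalised next to a preceding nasal.
No change occurs in [χaθʊ] because the vowel at the boundary is adjacent to an oral consonant, not a nasal (/ʊ/ next to /θ/).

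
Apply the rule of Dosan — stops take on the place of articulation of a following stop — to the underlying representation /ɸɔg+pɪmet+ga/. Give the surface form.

[ɸɔbpɪmekga]

The rule targets /g/ (voiced velar stop), which sits before the trigger /p/ (bilabial).
A voiced bilabial stop is [b], so the surface segment is [b].
The same rule applies at the second boundary: /t/ → [k] next to /g/.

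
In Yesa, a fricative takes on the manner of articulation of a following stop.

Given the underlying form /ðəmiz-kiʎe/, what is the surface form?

/z/ is a voiced alveolar fricative. The following trigger /k/ is a stop, so /z/ must become a stop as well.
A voiced alveolar stop is [d], so the surface segment is [d].

[ðəmidkiʎe]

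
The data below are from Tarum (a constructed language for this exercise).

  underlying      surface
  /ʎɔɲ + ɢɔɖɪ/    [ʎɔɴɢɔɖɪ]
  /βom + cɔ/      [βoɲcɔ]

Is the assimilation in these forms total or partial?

partial assimilation

Comparing underlying and surface forms, /ɲ/ → [ɴ] is the alternation; the neighbouring /ɢ/ is constant.
The change palatal → uvular matches the place of the following /ɢ/, identifying this as place assimilation.
Manner and voice are unchanged, so the assimilation is partial, not total.
Checking the remaining alternation: /m/ → [ɲ] before /c/ (bilabial → palatal, matching palatal) — only place changes, and always toward the following segment.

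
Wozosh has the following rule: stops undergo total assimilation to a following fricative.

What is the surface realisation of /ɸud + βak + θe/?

[ɸuββaθθe]

/d/ is the segment targeted by the rule; it sits immediately before /β/, so it assimilates completely and surfaces as [β].
At the second juncture, /k/ likewise becomes [θ] adjacent to /θ/.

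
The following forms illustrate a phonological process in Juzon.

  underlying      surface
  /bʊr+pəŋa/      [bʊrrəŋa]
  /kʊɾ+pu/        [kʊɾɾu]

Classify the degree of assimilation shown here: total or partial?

Underlying /p/ is realised as [r] next to /r/; /r/ itself does not change.
The output [r] is identical to the trigger /r/ — every feature (place, manner, voicing) has been copied — so this is total assimilation.
The other form behaves the same way: /p/ → [ɾ] after /ɾ/ — in each case the output is a copy of the preceding consonant.

total assimilation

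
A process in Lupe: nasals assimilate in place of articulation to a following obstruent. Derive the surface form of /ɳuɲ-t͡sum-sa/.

[ɳunt͡sunsa]

/ɲ/ is a voiced palatal nasal. The following trigger /t͡s/ is alveolar, so /ɲ/ must become alveolar as well.
A voiced alveolar nasal is [n], so the surface segment is [n].
The same rule applies at the second boundary: /m/ → [n] next to /s/.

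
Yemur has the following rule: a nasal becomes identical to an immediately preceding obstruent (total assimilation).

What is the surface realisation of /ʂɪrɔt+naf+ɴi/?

[ʂɪrɔttaffi]

/n/ is the segment targeted by the rule; it sits immediately after /t/, so it assimilates completely and surfaces as [t].
At the second juncture, /ɴ/ likewise becomes [f] adjacent to /f/.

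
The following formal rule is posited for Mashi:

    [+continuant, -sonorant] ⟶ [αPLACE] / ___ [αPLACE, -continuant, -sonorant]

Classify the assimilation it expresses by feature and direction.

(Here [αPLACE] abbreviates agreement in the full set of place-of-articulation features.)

regressive place assimilation

The shared variable α links the value of the place features (abbreviated [PLACE]) on the target to the same value on the neighbouring segment, so place is the feature that assimilates.
Since the environment is written after the underscore, the trigger follows the target; the direction is regressive.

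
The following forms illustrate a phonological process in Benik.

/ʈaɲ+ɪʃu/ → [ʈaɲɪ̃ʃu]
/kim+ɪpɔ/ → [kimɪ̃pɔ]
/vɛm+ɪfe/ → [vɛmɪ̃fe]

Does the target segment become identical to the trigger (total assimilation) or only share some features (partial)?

The vowel /ɪ/ surfaces as nasalised [ɪ̃] next to the preceding nasal /ɲ/ — it has acquired the [+nasal] feature of its neighbour.
Likewise in the remaining data: /ɪ/ → [ɪ̃] after /m/ — each time a vowel is nasalised next to a preceding nasal.

partial assimilation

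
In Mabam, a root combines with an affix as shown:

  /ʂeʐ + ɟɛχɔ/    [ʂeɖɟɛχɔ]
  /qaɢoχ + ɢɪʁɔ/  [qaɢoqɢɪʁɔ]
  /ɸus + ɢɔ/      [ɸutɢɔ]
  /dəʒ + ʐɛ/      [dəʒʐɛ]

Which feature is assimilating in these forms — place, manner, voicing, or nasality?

Comparing underlying and surface forms, /ʐ/ → [ɖ] is the alternation; the neighbouring /ɟ/ is constant.
The change fricative → stop matches the manner of the following /ɟ/, identifying this as manner assimilation.
Checking the remaining alternations: /χ/ → [q] before /ɢ/ (fricative → stop, matching a stop); /s/ → [t] before /ɢ/ (fricative → stop, matching a stop) — only manner changes, and always toward the following segment.
No alternation appears in [dəʒʐɛ]: there the adjacent consonants already agree in manner (/ʒ/ and /ʐ/ are both fricatives), so this form is consistent with the same rule.

manner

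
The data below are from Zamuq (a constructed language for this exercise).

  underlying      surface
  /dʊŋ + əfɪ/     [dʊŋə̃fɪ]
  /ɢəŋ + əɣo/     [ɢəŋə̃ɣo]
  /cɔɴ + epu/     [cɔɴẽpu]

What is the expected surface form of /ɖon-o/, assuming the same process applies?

[ɖonõ]

The data show progressive nasality assimilation (vowel nasalisation): /ə/ → [ə̃] after /ŋ/; /e/ → [ẽ] after /ɴ/ — a vowel is nasalised by an immediately preceding nasal consonant.
/o/ sits next to the nasal /n/ and is therefore nasalised to [õ].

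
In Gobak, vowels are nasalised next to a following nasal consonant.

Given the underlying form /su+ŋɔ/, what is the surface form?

The vowel /u/ is adjacent to the following nasal /ŋ/, so it acquires [+nasal] and surfaces as [ũ].

[sũŋɔ]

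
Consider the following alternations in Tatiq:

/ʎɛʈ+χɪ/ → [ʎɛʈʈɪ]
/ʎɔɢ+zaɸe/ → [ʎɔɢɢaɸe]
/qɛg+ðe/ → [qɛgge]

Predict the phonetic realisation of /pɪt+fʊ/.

[pɪttʊ]

The data show progressive total assimilation (/χ/ → [ʈ] after /ʈ/; /z/ → [ɢ] after /ɢ/; /ð/ → [g] after /g/): in every case the target segment becomes identical to its preceding neighbour, copying more than a single feature.
/f/ is the segment targeted by the rule; it sits immediately after /t/, so it assimilates completely and surfaces as [t].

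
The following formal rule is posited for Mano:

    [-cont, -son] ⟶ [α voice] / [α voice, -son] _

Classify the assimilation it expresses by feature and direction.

The shared variable α links the value of [voice] on the target to the same value on the neighbouring segment, so voicing is the feature that assimilates.
Since the environment is written before the underscore, the trigger precedes the target; the direction is progressive.

progressive voicing assimilation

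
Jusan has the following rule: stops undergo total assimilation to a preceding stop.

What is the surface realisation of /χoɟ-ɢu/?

[χoɟɟu]

/ɢ/ is the segment targeted by the rule; it sits immediately after /ɟ/, so it assimilates completely and surfaces as [ɟ].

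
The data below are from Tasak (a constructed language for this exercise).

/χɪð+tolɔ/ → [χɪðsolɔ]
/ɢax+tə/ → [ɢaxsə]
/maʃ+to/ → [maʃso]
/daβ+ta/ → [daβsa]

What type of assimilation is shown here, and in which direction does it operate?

The segment that alternates is /t/, which surfaces as [s] when adjacent to /ð/.
/t/ is a stop while /ð/ is a fricative; the output [s] is a fricative, matching the trigger — so the feature that spreads is manner.
Place and voice are unchanged, so the assimilation is partial, not total.
The same holds elsewhere in the data: /t/ → [s] after /x/ (stop → fricative, matching a fricative); /t/ → [s] after /ʃ/ (stop → fricative, matching a fricative); /t/ → [s] after /β/ (stop → fricative, matching a fricative) — only manner changes, and always toward the preceding segment.
Since the segment that changes follows the conditioning segment, the assimilation is progressive.

progressive manner assimilation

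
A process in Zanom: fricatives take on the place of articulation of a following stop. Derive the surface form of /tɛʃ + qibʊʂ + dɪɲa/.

[tɛχqibʊsdɪɲa]

The rule targets /ʃ/ (voiceless postalveolar fricative), which sits before the trigger /q/ (uvular).
Changing only its place to uvular gives [χ] — the voiceless uvular fricative.
At the second juncture, /ʂ/ likewise becomes [s] adjacent to /d/.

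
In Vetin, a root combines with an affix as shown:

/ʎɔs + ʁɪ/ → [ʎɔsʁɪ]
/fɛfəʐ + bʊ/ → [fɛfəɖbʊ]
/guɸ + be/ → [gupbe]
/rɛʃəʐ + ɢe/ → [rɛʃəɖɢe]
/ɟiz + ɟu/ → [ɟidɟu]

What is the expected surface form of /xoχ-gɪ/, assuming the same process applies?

[xoqgɪ]

The data show regressive manner assimilation: /ʐ/ → [ɖ] before /b/; /ɸ/ → [p] before /b/; /ʐ/ → [ɖ] before /ɢ/; /z/ → [d] before /ɟ/. In each pair only manner changes, matching the following consonant, while place and voice stay constant.
No alternation appears in [ʎɔsʁɪ]: there the adjacent consonants already agree in manner (/s/ and /ʁ/ are both fricatives), so this form is consistent with the same rule.
/χ/ is a voiceless uvular fricative. The following trigger /g/ is a stop, so /χ/ must become a stop as well.
A voiceless uvular stop is [q], so the surface segment is [q].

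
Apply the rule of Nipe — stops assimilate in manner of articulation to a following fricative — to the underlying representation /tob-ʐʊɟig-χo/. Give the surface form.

[toβʐʊɟiɣχo]

The rule targets /b/ (voiced bilabial stop), which sits before the trigger /ʐ/ (fricative).
Changing only its manner to fricative gives [β] — the voiced bilabial fricative.
The same rule applies at the second boundary: /g/ → [ɣ] next to /χ/.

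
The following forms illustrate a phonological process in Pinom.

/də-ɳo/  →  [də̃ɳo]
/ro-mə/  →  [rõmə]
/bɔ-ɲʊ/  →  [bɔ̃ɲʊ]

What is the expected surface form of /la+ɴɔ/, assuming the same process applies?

[lãɴɔ]

The data show regressive nasality assimilation (vowel nasalisation): /ə/ → [ə̃] before /ɳ/; /o/ → [õ] before /m/; /ɔ/ → [ɔ̃] before /ɲ/ — a vowel is nasalised by an immediately following nasal consonant.
The vowel /a/ is adjacent to the following nasal /ɴ/, so it acquires [+nasal] and surfaces as [ã].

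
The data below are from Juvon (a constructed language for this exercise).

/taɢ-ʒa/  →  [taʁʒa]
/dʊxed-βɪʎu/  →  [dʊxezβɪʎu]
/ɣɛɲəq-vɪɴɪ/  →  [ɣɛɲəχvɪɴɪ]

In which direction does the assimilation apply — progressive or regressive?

Comparing underlying and surface forms, /ɢ/ → [ʁ] is the alternation; the neighbouring /ʒ/ is constant.
The change stop → fricative matches the manner of the following /ʒ/, identifying this as manner assimilation.
The other alternating forms pattern the same way: /d/ → [z] before /β/ (stop → fricative, matching a fricative); /q/ → [χ] before /v/ (stop → fricative, matching a fricative) — only manner changes, and always toward the following segment.
The trigger is the following segment, so the direction is regressive (anticipatory).

regressive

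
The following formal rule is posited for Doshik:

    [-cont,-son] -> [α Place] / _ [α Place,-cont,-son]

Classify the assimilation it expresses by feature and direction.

The shared variable α links the value of the place features (abbreviated [Place]) on the target to the same value on the neighbouring segment, so place is the feature that assimilates.
Since the environment is written after the underscore, the trigger follows the target; the direction is regressive.

regressive place assimilation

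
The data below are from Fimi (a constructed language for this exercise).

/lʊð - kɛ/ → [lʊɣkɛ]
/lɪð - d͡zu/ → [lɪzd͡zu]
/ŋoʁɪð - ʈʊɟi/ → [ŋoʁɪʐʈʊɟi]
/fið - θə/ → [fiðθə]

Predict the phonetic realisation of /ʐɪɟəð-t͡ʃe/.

[ʐɪɟəʒt͡ʃe]

The data show regressive place assimilation: /ð/ → [ɣ] before /k/; /ð/ → [z] before /d͡z/; /ð/ → [ʐ] before /ʈ/. In each pair only place changes, matching the following consonant, while manner and voice stay constant.
No alternation appears in [fiðθə]: there the adjacent consonants already agree in place (/ð/ and /θ/ are both dental), so this form is consistent with the same rule.
The rule targets /ð/ (voiced dental fricative), which sits before the trigger /t͡ʃ/ (postalveolar).
The voiced postalveolar fricative is [ʒ], so /ð/ → [ʒ].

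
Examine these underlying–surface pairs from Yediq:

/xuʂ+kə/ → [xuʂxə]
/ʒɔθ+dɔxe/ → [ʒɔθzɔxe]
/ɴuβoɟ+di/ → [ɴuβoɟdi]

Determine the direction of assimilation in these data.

Comparing underlying and surface forms, /k/ → [x] is the alternation; the neighbouring /ʂ/ is constant.
/k/ is a stop while /ʂ/ is a fricative; the output [x] is a fricative, matching the trigger — so the feature that spreads is manner.
The other alternating form patterns the same way: /d/ → [z] after /θ/ (stop → fricative, matching a fricative) — only manner changes, and always toward the preceding segment.
Nothing changes in [ɴuβoɟdi]: there the adjacent consonants already agree in manner (/d/ and /ɟ/ are both stops), so this form is consistent with the same rule.
The trigger is the preceding segment, so the direction is progressive (perseverative).

progressive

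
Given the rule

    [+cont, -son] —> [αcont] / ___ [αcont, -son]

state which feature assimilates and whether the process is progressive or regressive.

regressive manner assimilation

The shared variable α links the value of [cont] on the target to that of the neighbouring obstruent. [cont] distinguishes stops from fricatives — a manner-of-articulation feature — so this is manner assimilation.
Since the environment is written after the underscore, the trigger follows the target; the direction is regressive.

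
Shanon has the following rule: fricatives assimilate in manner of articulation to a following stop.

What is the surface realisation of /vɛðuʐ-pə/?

[vɛðuɖpə]

The rule targets /ʐ/ (voiced retroflex fricative), which sits before the trigger /p/ (stop).
Changing only its manner to stop gives [ɖ] — the voiced retroflex stop.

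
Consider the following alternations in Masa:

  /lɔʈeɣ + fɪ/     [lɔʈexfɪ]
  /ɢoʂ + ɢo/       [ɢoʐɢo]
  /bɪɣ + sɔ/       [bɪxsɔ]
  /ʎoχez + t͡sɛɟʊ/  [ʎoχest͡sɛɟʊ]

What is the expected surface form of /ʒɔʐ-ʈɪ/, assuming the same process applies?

[ʒɔʂʈɪ]

The data show regressive voicing assimilation: /ɣ/ → [x] before /f/; /ʂ/ → [ʐ] before /ɢ/; /ɣ/ → [x] before /s/; /z/ → [s] before /t͡s/. In each pair only voicing changes, matching the following consonant, while place and manner stay constant.
/ʐ/ is a voiced retroflex fricative. The following trigger /ʈ/ is voiceless, so /ʐ/ must become voiceless as well.
A voiceless retroflex fricative is [ʂ], so the surface segment is [ʂ].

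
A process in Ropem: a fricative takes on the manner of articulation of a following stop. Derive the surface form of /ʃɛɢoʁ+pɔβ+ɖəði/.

/ʁ/ is a voiced uvular fricative. The following trigger /p/ is a stop, so /ʁ/ must become a stop as well.
The voiced uvular stop is [ɢ], so /ʁ/ → [ɢ].
At the second juncture, /β/ likewise becomes [b] adjacent to /ɖ/.

[ʃɛɢoɢpɔbɖəði]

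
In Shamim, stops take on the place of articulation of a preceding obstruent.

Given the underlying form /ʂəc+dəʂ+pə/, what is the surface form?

/d/ is a voiced alveolar stop. The preceding trigger /c/ is palatal, so /d/ must become palatal as well.
The voiced palatal stop is [ɟ], so /d/ → [ɟ].
At the second juncture, /p/ likewise becomes [ʈ] adjacent to /ʂ/.

[ʂəcɟəʂʈə]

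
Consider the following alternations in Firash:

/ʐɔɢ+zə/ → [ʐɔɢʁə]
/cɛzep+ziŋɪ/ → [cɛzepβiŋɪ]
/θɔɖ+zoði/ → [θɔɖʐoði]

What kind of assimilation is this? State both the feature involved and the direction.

progressive place assimilation

Comparing underlying and surface forms, /z/ → [ʁ] is the alternation; the neighbouring /ɢ/ is constant.
The change alveolar → uvular matches the place of the preceding /ɢ/, identifying this as place assimilation.
Manner and voice are unchanged, so the assimilation is partial, not total.
Checking the remaining alternations: /z/ → [β] after /p/ (alveolar → bilabial, matching bilabial); /z/ → [ʐ] after /ɖ/ (alveolar → retroflex, matching retroflex) — only place changes, and always toward the preceding segment.
The trigger is the preceding segment, so the direction is progressive (perseverative).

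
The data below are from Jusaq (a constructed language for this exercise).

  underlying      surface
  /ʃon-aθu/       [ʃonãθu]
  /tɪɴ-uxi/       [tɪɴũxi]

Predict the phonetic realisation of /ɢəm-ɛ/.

The data show progressive nasality assimilation (vowel nasalisation): /a/ → [ã] after /n/; /u/ → [ũ] after /ɴ/ — a vowel is nasalised by an immediately preceding nasal consonant.
The vowel /ɛ/ is adjacent to the preceding nasal /m/, so it acquires [+nasal] and surfaces as [ɛ̃].

[ɢəmɛ̃]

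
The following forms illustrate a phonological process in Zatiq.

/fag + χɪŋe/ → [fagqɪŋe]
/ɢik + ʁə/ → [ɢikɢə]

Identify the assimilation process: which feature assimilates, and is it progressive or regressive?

Comparing underlying and surface forms, /χ/ → [q] is the alternation; the neighbouring /g/ is constant.
The change fricative → stop matches the manner of the preceding /g/, identifying this as manner assimilation.
Place and voice are unchanged, so the assimilation is partial, not total.
Checking the remaining alternation: /ʁ/ → [ɢ] after /k/ (fricative → stop, matching a stop) — only manner changes, and always toward the preceding segment.
Since the segment that changes follows the conditioning segment, the assimilation is progressive.

progressive manner assimilation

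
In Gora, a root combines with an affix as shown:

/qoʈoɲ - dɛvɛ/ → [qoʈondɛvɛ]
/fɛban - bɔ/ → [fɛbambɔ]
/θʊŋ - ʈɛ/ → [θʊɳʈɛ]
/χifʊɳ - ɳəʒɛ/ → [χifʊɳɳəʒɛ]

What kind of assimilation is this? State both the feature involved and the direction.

regressive place assimilation

Comparing underlying and surface forms, /ɲ/ → [n] is the alternation; the neighbouring /d/ is constant.
The change palatal → alveolar matches the place of the following /d/, identifying this as place assimilation.
Manner and voice are unchanged, so the assimilation is partial, not total.
The same holds elsewhere in the data: /n/ → [m] before /b/ (alveolar → bilabial, matching bilabial); /ŋ/ → [ɳ] before /ʈ/ (velar → retroflex, matching retroflex) — only place changes, and always toward the following segment.
No alternation appears in [χifʊɳɳəʒɛ]: there the adjacent consonants already agree in place (/ɳ/ and /ɳ/ are both retroflex), so this form is consistent with the same rule.
The trigger is the following segment, so the direction is regressive (anticipatory).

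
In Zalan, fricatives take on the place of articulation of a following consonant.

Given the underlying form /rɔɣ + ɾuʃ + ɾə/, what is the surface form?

The rule targets /ɣ/ (voiced velar fricative), which sits before the trigger /ɾ/ (alveolar).
A voiced alveolar fricative is [z], so the surface segment is [z].
The same rule applies at the second boundary: /ʃ/ → [s] next to /ɾ/.

[rɔzɾusɾə]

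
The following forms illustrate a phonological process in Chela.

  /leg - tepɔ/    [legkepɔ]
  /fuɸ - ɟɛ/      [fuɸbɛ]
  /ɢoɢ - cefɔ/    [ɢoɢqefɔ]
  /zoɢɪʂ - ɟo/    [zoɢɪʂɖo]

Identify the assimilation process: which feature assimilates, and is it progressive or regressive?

progressive place assimilation

Underlying /t/ is realised as [k] next to /g/; /g/ itself does not change.
/t/ is alveolar while /g/ is velar; the output [k] is velar, matching the trigger — so the feature that spreads is place.
Manner and voice are unchanged, so the assimilation is partial, not total.
The other alternating forms pattern the same way: /ɟ/ → [b] after /ɸ/ (palatal → bilabial, matching bilabial); /c/ → [q] after /ɢ/ (palatal → uvular, matching uvular); /ɟ/ → [ɖ] after /ʂ/ (palatal → retroflex, matching retroflex) — only place changes, and always toward the preceding segment.
Since the segment that changes follows the conditioning segment, the assimilation is progressive.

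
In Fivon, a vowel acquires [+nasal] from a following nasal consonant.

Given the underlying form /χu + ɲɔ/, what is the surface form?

/u/ sits next to the nasal /ɲ/ and is therefore nasalised to [ũ].

[χũɲɔ]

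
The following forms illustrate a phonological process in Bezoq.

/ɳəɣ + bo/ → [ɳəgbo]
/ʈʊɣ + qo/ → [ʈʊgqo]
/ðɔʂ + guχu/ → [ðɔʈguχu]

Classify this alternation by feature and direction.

Underlying /ɣ/ is realised as [g] next to /b/; /b/ itself does not change.
/ɣ/ is a fricative while /b/ is a stop; the output [g] is a stop, matching the trigger — so the feature that spreads is manner.
Place and voice are unchanged, so the assimilation is partial, not total.
Checking the remaining alternations: /ɣ/ → [g] before /q/ (fricative → stop, matching a stop); /ʂ/ → [ʈ] before /g/ (fricative → stop, matching a stop) — only manner changes, and always toward the following segment.
The trigger is the following segment, so the direction is regressive (anticipatory).

regressive manner assimilation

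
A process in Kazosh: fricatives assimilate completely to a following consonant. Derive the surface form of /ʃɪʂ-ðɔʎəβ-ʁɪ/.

[ʃɪððɔʎəʁʁɪ]

/ʂ/ is the segment targeted by the rule; it sits immediately before /ð/, so it assimilates completely and surfaces as [ð].
The same rule applies at the second boundary: /β/ → [ʁ] next to /ʁ/.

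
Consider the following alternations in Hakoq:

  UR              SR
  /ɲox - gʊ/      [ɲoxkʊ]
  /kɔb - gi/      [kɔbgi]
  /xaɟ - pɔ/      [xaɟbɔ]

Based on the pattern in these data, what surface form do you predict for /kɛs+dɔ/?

[kɛstɔ]

The data show progressive voicing assimilation: /g/ → [k] after /x/; /p/ → [b] after /ɟ/. In each pair only voicing changes, matching the preceding consonant, while place and manner stay constant.
Nothing changes in [kɔbgi]: there the adjacent consonants already agree in voicing (/g/ and /b/ are both voiced), so this form is consistent with the same rule.
The rule targets /d/ (voiced alveolar stop), which sits after the trigger /s/ (voiceless).
A voiceless alveolar stop is [t], so the surface segment is [t].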